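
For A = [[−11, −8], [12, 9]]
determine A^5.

tr A = −2 and det A = −3, so the characteristic polynomial is λ² − (−2)λ + (−3) with roots 1 and −3.
Eigenvectors give P = [[−2, −1], [3, 1]] with P⁻¹ = [[1, 1], [−3, −2]], and A = P·diag(1, −3)·P⁻¹.
Then A^5 = P·diag(1, −243)·P⁻¹ = [[−2, 243], [3, −243]] · [[1, 1], [−3, −2]] = [[−731, −488], [732, 489]].

[[−731, −488], [732, 489]]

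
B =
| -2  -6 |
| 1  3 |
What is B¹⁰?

[[-2, -6], [1, 3]]

B² = B (a projection; rank 1, trace 1), so B¹⁰ = B.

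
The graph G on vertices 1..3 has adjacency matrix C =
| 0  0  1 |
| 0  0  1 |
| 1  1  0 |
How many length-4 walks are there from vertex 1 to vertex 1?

The number of length-4 walks from vertex 1 to vertex 1 is entry (1,1) of C^4, where C is the adjacency matrix.
C^2 = [[1, 1, 0], [1, 1, 0], [0, 0, 2]]
C^3 = [[0, 0, 2], [0, 0, 2], [2, 2, 0]]
C^4 = [[2, 2, 0], [2, 2, 0], [0, 0, 4]]

2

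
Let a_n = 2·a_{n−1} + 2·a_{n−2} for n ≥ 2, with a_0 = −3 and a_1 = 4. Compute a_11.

With companion matrix B = [[2, 2], [1, 0]], [a_n, a_{n−1}]ᵀ = B·[a_{n−1}, a_{n−2}]ᵀ, so [a_11, a_10]ᵀ = B¹⁰·[a_1, a_0]ᵀ.
B¹⁰ = [[18272, 13376], [6688, 4896]], giving [a_11, a_10]ᵀ = [[32960], [12064]].

32960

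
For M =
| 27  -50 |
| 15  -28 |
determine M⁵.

tr M = -1 and det M = -6, so the characteristic polynomial is λ² − (-1)λ + (-6) with roots 2 and -3.
Eigenvectors give P = [[2, -5], [1, -3]] with P⁻¹ = [[3, -5], [1, -2]], and M = P·diag(2, -3)·P⁻¹.
Then M⁵ = P·diag(32, -243)·P⁻¹ = [[64, 1215], [32, 729]] · [[3, -5], [1, -2]] = [[1407, -2750], [825, -1618]].

[[1407, -2750], [825, -1618]]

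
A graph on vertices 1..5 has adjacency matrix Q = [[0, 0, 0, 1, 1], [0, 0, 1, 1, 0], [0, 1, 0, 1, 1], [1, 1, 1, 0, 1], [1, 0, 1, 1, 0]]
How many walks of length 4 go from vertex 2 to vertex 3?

11

The number of length-4 walks from vertex 2 to vertex 3 is entry (2,3) of Q^4, where Q is the adjacency matrix.
Q^2 = [[2, 1, 2, 1, 1], [1, 2, 1, 1, 2], [2, 1, 3, 2, 1], [1, 1, 2, 4, 2], [1, 2, 1, 2, 3]]
Q^3 = [[2, 3, 3, 6, 5], [3, 2, 5, 6, 3], [3, 5, 4, 7, 7], [6, 6, 7, 6, 7], [5, 3, 7, 7, 4]]
Q^4 = [[11, 9, 14, 13, 11], [9, 11, 11, 13, 14], [14, 11, 19, 19, 14], [13, 13, 19, 26, 19], [11, 14, 14, 19, 19]]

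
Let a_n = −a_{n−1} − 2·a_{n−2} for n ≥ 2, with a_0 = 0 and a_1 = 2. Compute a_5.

With companion matrix Q = [[−1, −2], [1, 0]], [a_n, a_{n−1}]ᵀ = Q·[a_{n−1}, a_{n−2}]ᵀ, so [a_5, a_4]ᵀ = Q⁴·[a_1, a_0]ᵀ.
Q⁴ = [[−1, −6], [3, 2]], giving [a_5, a_4]ᵀ = [[−2], [6]].

−2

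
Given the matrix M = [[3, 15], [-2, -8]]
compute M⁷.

tr M = -5 and det M = 6, so the characteristic polynomial is λ² − (-5)λ + (6) with roots -3 and -2.
Eigenvectors give P = [[-5, -3], [2, 1]] with P⁻¹ = [[1, 3], [-2, -5]], and M = P·diag(-3, -2)·P⁻¹.
Then M⁷ = P·diag(-2187, -128)·P⁻¹ = [[10935, 384], [-4374, -128]] · [[1, 3], [-2, -5]] = [[10167, 30885], [-4118, -12482]].

[[10167, 30885], [-4118, -12482]]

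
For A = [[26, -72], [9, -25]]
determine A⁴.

[[136, -360], [45, -119]]

tr A = 1 and det A = -2, so the characteristic polynomial is λ² − (1)λ + (-2) with roots 2 and -1.
Eigenvectors give P = [[-3, 8], [-1, 3]] with P⁻¹ = [[-3, 8], [-1, 3]], and A = P·diag(2, -1)·P⁻¹.
Then A⁴ = P·diag(16, 1)·P⁻¹ = [[-48, 8], [-16, 3]] · [[-3, 8], [-1, 3]] = [[136, -360], [45, -119]].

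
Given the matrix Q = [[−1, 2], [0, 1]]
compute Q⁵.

[[−1, 2], [0, 1]]

Q² = I (check: tr Q = 0 and det Q = −1), so Q⁵ = Q since 5 is odd.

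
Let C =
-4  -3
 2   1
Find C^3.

[[-22, -21], [14, 13]]

tr C = -3 and det C = 2, so the characteristic polynomial is λ² − (-3)λ + (2) with roots -2 and -1.
Eigenvectors give P = [[3, -1], [-2, 1]] with P⁻¹ = [[1, 1], [2, 3]], and C = P·diag(-2, -1)·P⁻¹.
Then C^3 = P·diag(-8, -1)·P⁻¹ = [[-24, 1], [16, -1]] · [[1, 1], [2, 3]] = [[-22, -21], [14, 13]].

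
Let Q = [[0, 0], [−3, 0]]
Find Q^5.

Q is strictly triangular, hence nilpotent: Q^2 = 0, so Q^5 = 0.

[[0, 0], [0, 0]]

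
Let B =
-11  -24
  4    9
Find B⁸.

tr B = -2 and det B = -3, so the characteristic polynomial is λ² − (-2)λ + (-3) with roots 1 and -3.
Eigenvectors give P = [[-2, -3], [1, 1]] with P⁻¹ = [[1, 3], [-1, -2]], and B = P·diag(1, -3)·P⁻¹.
Then B⁸ = P·diag(1, 6561)·P⁻¹ = [[-2, -19683], [1, 6561]] · [[1, 3], [-1, -2]] = [[19681, 39360], [-6560, -13119]].

[[19681, 39360], [-6560, -13119]]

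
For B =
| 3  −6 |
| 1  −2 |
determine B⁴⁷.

B² = B (a projection; rank 1, trace 1), so B⁴⁷ = B.

[[3, −6], [1, −2]]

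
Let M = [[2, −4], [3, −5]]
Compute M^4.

tr M = −3 and det M = 2, so the characteristic polynomial is λ² − (−3)λ + (2) with roots −1 and −2.
Eigenvectors give P = [[4, −1], [3, −1]] with P⁻¹ = [[1, −1], [3, −4]], and M = P·diag(−1, −2)·P⁻¹.
Then M^4 = P·diag(1, 16)·P⁻¹ = [[4, −16], [3, −16]] · [[1, −1], [3, −4]] = [[−44, 60], [−45, 61]].

[[−44, 60], [−45, 61]]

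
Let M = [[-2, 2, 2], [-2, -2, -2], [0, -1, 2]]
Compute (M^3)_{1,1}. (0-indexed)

M^2 = [[0, -10, -4], [8, 2, -4], [2, 0, 6]]
M^3 = [[20, 24, 12], [-20, 16, 4], [-4, -2, 16]]

16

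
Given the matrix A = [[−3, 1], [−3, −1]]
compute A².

[[6, −4], [12, −2]]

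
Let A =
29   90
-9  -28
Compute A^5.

[[329, 990], [-99, -298]]

tr A = 1 and det A = -2, so the characteristic polynomial is λ² − (1)λ + (-2) with roots -1 and 2.
Eigenvectors give P = [[-3, -10], [1, 3]] with P⁻¹ = [[3, 10], [-1, -3]], and A = P·diag(-1, 2)·P⁻¹.
Then A^5 = P·diag(-1, 32)·P⁻¹ = [[3, -320], [-1, 96]] · [[3, 10], [-1, -3]] = [[329, 990], [-99, -298]].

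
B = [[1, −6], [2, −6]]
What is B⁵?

tr B = −5 and det B = 6, so the characteristic polynomial is λ² − (−5)λ + (6) with roots −2 and −3.
Eigenvectors give P = [[2, −3], [1, −2]] with P⁻¹ = [[2, −3], [1, −2]], and B = P·diag(−2, −3)·P⁻¹.
Then B⁵ = P·diag(−32, −243)·P⁻¹ = [[−64, 729], [−32, 486]] · [[2, −3], [1, −2]] = [[601, −1266], [422, −876]].

[[601, −1266], [422, −876]]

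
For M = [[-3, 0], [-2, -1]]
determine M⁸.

tr M = -4 and det M = 3, so the characteristic polynomial is λ² − (-4)λ + (3) with roots -3 and -1.
Eigenvectors give P = [[1, 0], [1, -1]] with P⁻¹ = [[1, 0], [1, -1]], and M = P·diag(-3, -1)·P⁻¹.
Then M⁸ = P·diag(6561, 1)·P⁻¹ = [[6561, 0], [6561, -1]] · [[1, 0], [1, -1]] = [[6561, 0], [6560, 1]].

[[6561, 0], [6560, 1]]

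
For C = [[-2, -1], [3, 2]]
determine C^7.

C² = I (check: tr C = 0 and det C = -1), so C^7 = C since 7 is odd.

[[-2, -1], [3, 2]]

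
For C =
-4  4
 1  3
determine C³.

[[-84, 68], [17, 35]]

C² = [[20, -4], [-1, 13]]
C³ = [[-84, 68], [17, 35]]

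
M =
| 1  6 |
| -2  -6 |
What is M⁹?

tr M = -5 and det M = 6, so the characteristic polynomial is λ² − (-5)λ + (6) with roots -2 and -3.
Eigenvectors give P = [[-2, -3], [1, 2]] with P⁻¹ = [[-2, -3], [1, 2]], and M = P·diag(-2, -3)·P⁻¹.
Then M⁹ = P·diag(-512, -19683)·P⁻¹ = [[1024, 59049], [-512, -39366]] · [[-2, -3], [1, 2]] = [[57001, 115026], [-38342, -77196]].

[[57001, 115026], [-38342, -77196]]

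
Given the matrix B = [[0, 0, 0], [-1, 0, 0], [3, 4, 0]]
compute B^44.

[[0, 0, 0], [0, 0, 0], [0, 0, 0]]

B is strictly triangular, hence nilpotent: B^3 = 0, so B^44 = 0.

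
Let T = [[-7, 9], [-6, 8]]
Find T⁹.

tr T = 1 and det T = -2, so the characteristic polynomial is λ² − (1)λ + (-2) with roots -1 and 2.
Eigenvectors give P = [[3, 1], [2, 1]] with P⁻¹ = [[1, -1], [-2, 3]], and T = P·diag(-1, 2)·P⁻¹.
Then T⁹ = P·diag(-1, 512)·P⁻¹ = [[-3, 512], [-2, 512]] · [[1, -1], [-2, 3]] = [[-1027, 1539], [-1026, 1538]].

[[-1027, 1539], [-1026, 1538]]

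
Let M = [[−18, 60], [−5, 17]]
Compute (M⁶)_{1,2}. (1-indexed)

tr M = −1 and det M = −6, so the characteristic polynomial is λ² − (−1)λ + (−6) with roots −3 and 2.
Eigenvectors give P = [[4, 3], [1, 1]] with P⁻¹ = [[1, −3], [−1, 4]], and M = P·diag(−3, 2)·P⁻¹.
Then M⁶ = P·diag(729, 64)·P⁻¹ = [[2916, 192], [729, 64]] · [[1, −3], [−1, 4]] = [[2724, −7980], [665, −1931]].

−7980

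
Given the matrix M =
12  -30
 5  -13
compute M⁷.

[[4758, -13890], [2315, -6817]]

tr M = -1 and det M = -6, so the characteristic polynomial is λ² − (-1)λ + (-6) with roots 2 and -3.
Eigenvectors give P = [[3, -2], [1, -1]] with P⁻¹ = [[1, -2], [1, -3]], and M = P·diag(2, -3)·P⁻¹.
Then M⁷ = P·diag(128, -2187)·P⁻¹ = [[384, 4374], [128, 2187]] · [[1, -2], [1, -3]] = [[4758, -13890], [2315, -6817]].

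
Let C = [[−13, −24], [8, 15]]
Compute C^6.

[[−2183, −4368], [1456, 2913]]

tr C = 2 and det C = −3, so the characteristic polynomial is λ² − (2)λ + (−3) with roots 3 and −1.
Eigenvectors give P = [[−3, −2], [2, 1]] with P⁻¹ = [[1, 2], [−2, −3]], and C = P·diag(3, −1)·P⁻¹.
Then C^6 = P·diag(729, 1)·P⁻¹ = [[−2187, −2], [1458, 1]] · [[1, 2], [−2, −3]] = [[−2183, −4368], [1456, 2913]].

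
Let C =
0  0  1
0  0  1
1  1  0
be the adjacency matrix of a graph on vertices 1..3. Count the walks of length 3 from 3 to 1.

2

The number of length-3 walks from vertex 3 to vertex 1 is entry (3,1) of C^3, where C is the adjacency matrix.
C^2 = [[1, 1, 0], [1, 1, 0], [0, 0, 2]]
C^3 = [[0, 0, 2], [0, 0, 2], [2, 2, 0]]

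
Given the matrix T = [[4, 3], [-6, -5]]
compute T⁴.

[[-14, -15], [30, 31]]

tr T = -1 and det T = -2, so the characteristic polynomial is λ² − (-1)λ + (-2) with roots -2 and 1.
Eigenvectors give P = [[-1, -1], [2, 1]] with P⁻¹ = [[1, 1], [-2, -1]], and T = P·diag(-2, 1)·P⁻¹.
Then T⁴ = P·diag(16, 1)·P⁻¹ = [[-16, -1], [32, 1]] · [[1, 1], [-2, -1]] = [[-14, -15], [30, 31]].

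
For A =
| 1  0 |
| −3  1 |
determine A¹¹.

[[1, 0], [−33, 1]]

A = I + N where N = [[0, 0], [−3, 0]] is strictly lower-triangular, so N² = 0.
(I + N)¹¹ = I + 11·N = [[1, 0], [−33, 1]].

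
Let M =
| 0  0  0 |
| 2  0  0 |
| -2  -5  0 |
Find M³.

M is strictly triangular, hence nilpotent: M³ = 0, so M³ = 0.

[[0, 0, 0], [0, 0, 0], [0, 0, 0]]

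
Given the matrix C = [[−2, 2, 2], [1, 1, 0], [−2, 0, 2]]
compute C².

[[2, −2, 0], [−1, 3, 2], [0, −4, 0]]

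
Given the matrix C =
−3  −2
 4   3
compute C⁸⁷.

C² = I (check: tr C = 0 and det C = −1), so C⁸⁷ = C since 87 is odd.

[[−3, −2], [4, 3]]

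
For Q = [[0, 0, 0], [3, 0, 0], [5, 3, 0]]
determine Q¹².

Q is strictly triangular, hence nilpotent: Q³ = 0, so Q¹² = 0.

[[0, 0, 0], [0, 0, 0], [0, 0, 0]]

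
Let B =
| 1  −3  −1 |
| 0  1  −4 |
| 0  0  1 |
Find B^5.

[[1, −15, 115], [0, 1, −20], [0, 0, 1]]

B = I + N where N = [[0, −3, −1], [0, 0, −4], [0, 0, 0]] is strictly upper-triangular, so N^3 = 0.
(I + N)^5 = I + 5·N + 10·N^2 = [[1, −15, 115], [0, 1, −20], [0, 0, 1]].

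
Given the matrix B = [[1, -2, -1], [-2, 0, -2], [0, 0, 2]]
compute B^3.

[[9, -10, 1], [-10, 4, -10], [0, 0, 8]]

B^2 = [[5, -2, 1], [-2, 4, -2], [0, 0, 4]]
B^3 = [[9, -10, 1], [-10, 4, -10], [0, 0, 8]]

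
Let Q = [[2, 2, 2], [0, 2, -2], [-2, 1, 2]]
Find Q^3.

[[-8, 24, -12], [24, 4, -12], [-12, -18, -20]]

Q^2 = [[0, 10, 4], [4, 2, -8], [-8, 0, -2]]
Q^3 = [[-8, 24, -12], [24, 4, -12], [-12, -18, -20]]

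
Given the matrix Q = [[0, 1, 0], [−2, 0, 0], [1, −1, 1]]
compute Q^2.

[[−2, 0, 0], [0, −2, 0], [3, 0, 1]]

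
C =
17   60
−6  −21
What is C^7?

[[19673, 65580], [−6558, −21861]]

tr C = −4 and det C = 3, so the characteristic polynomial is λ² − (−4)λ + (3) with roots −1 and −3.
Eigenvectors give P = [[10, −3], [−3, 1]] with P⁻¹ = [[1, 3], [3, 10]], and C = P·diag(−1, −3)·P⁻¹.
Then C^7 = P·diag(−1, −2187)·P⁻¹ = [[−10, 6561], [3, −2187]] · [[1, 3], [3, 10]] = [[19673, 65580], [−6558, −21861]].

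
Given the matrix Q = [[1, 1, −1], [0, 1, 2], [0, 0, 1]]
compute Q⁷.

Q = I + N where N = [[0, 1, −1], [0, 0, 2], [0, 0, 0]] is strictly upper-triangular, so N³ = 0.
(I + N)⁷ = I + 7·N + 21·N² = [[1, 7, 35], [0, 1, 14], [0, 0, 1]].

[[1, 7, 35], [0, 1, 14], [0, 0, 1]]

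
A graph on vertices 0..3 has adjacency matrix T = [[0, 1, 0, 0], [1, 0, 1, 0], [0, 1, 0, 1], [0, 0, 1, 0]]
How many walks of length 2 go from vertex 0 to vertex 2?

The number of length-2 walks from vertex 0 to vertex 2 is entry (0,2) of T², where T is the adjacency matrix.
T² = [[1, 0, 1, 0], [0, 2, 0, 1], [1, 0, 2, 0], [0, 1, 0, 1]]

1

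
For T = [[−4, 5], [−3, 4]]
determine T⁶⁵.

[[−4, 5], [−3, 4]]

T² = I (check: tr T = 0 and det T = −1), so T⁶⁵ = T since 65 is odd.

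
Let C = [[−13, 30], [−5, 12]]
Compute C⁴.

tr C = −1 and det C = −6, so the characteristic polynomial is λ² − (−1)λ + (−6) with roots 2 and −3.
Eigenvectors give P = [[−2, 3], [−1, 1]] with P⁻¹ = [[1, −3], [1, −2]], and C = P·diag(2, −3)·P⁻¹.
Then C⁴ = P·diag(16, 81)·P⁻¹ = [[−32, 243], [−16, 81]] · [[1, −3], [1, −2]] = [[211, −390], [65, −114]].

[[211, −390], [65, −114]]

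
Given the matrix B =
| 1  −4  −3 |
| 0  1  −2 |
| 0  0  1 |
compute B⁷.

B = I + N where N = [[0, −4, −3], [0, 0, −2], [0, 0, 0]] is strictly upper-triangular, so N³ = 0.
(I + N)⁷ = I + 7·N + 21·N² = [[1, −28, 147], [0, 1, −14], [0, 0, 1]].

[[1, −28, 147], [0, 1, −14], [0, 0, 1]]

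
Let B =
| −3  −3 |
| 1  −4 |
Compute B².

[[6, 21], [−7, 13]]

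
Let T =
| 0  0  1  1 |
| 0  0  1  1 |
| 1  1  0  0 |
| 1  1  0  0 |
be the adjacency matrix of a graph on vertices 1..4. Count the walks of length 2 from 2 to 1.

2

The number of length-2 walks from vertex 2 to vertex 1 is entry (2,1) of T², where T is the adjacency matrix.
T² = [[2, 2, 0, 0], [2, 2, 0, 0], [0, 0, 2, 2], [0, 0, 2, 2]]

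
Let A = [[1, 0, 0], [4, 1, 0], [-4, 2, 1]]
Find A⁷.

A = I + N where N = [[0, 0, 0], [4, 0, 0], [-4, 2, 0]] is strictly lower-triangular, so N³ = 0.
(I + N)⁷ = I + 7·N + 21·N² = [[1, 0, 0], [28, 1, 0], [140, 14, 1]].

[[1, 0, 0], [28, 1, 0], [140, 14, 1]]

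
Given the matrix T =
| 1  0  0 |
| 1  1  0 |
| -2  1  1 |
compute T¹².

T = I + N where N = [[0, 0, 0], [1, 0, 0], [-2, 1, 0]] is strictly lower-triangular, so N³ = 0.
(I + N)¹² = I + 12·N + 66·N² = [[1, 0, 0], [12, 1, 0], [42, 12, 1]].

[[1, 0, 0], [12, 1, 0], [42, 12, 1]]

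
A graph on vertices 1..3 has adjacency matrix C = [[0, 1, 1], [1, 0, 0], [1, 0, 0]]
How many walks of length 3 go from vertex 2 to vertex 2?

0

The number of length-3 walks from vertex 2 to vertex 2 is entry (2,2) of C³, where C is the adjacency matrix.
C² = [[2, 0, 0], [0, 1, 1], [0, 1, 1]]
C³ = [[0, 2, 2], [2, 0, 0], [2, 0, 0]]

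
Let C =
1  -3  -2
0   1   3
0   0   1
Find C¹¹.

[[1, -33, -517], [0, 1, 33], [0, 0, 1]]

C = I + N where N = [[0, -3, -2], [0, 0, 3], [0, 0, 0]] is strictly upper-triangular, so N³ = 0.
(I + N)¹¹ = I + 11·N + 55·N² = [[1, -33, -517], [0, 1, 33], [0, 0, 1]].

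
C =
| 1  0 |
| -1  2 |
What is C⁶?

[[1, 0], [-63, 64]]

tr C = 3 and det C = 2, so the characteristic polynomial is λ² − (3)λ + (2) with roots 2 and 1.
Eigenvectors give P = [[0, 1], [-1, 1]] with P⁻¹ = [[1, -1], [1, 0]], and C = P·diag(2, 1)·P⁻¹.
Then C⁶ = P·diag(64, 1)·P⁻¹ = [[0, 1], [-64, 1]] · [[1, -1], [1, 0]] = [[1, 0], [-63, 64]].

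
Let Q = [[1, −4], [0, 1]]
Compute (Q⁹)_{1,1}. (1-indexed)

1

Q = I + N where N = [[0, −4], [0, 0]] is strictly upper-triangular, so N² = 0.
(I + N)⁹ = I + 9·N = [[1, −36], [0, 1]].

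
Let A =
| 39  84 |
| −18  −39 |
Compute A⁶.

tr A = 0 and det A = −9, so the characteristic polynomial is λ² − (0)λ + (−9) with roots 3 and −3.
Eigenvectors give P = [[7, −2], [−3, 1]] with P⁻¹ = [[1, 2], [3, 7]], and A = P·diag(3, −3)·P⁻¹.
Then A⁶ = P·diag(729, 729)·P⁻¹ = [[5103, −1458], [−2187, 729]] · [[1, 2], [3, 7]] = [[729, 0], [0, 729]].

[[729, 0], [0, 729]]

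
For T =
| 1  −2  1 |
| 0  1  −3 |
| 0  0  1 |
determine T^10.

[[1, −20, 280], [0, 1, −30], [0, 0, 1]]

T = I + N where N = [[0, −2, 1], [0, 0, −3], [0, 0, 0]] is strictly upper-triangular, so N^3 = 0.
(I + N)^10 = I + 10·N + 45·N^2 = [[1, −20, 280], [0, 1, −30], [0, 0, 1]].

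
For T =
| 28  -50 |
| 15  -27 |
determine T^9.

[[120658, -201950], [60585, -101487]]

tr T = 1 and det T = -6, so the characteristic polynomial is λ² − (1)λ + (-6) with roots 3 and -2.
Eigenvectors give P = [[2, -5], [1, -3]] with P⁻¹ = [[3, -5], [1, -2]], and T = P·diag(3, -2)·P⁻¹.
Then T^9 = P·diag(19683, -512)·P⁻¹ = [[39366, 2560], [19683, 1536]] · [[3, -5], [1, -2]] = [[120658, -201950], [60585, -101487]].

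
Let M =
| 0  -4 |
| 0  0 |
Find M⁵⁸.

M is strictly triangular, hence nilpotent: M² = 0, so M⁵⁸ = 0.

[[0, 0], [0, 0]]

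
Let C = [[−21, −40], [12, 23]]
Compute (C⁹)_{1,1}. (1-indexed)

tr C = 2 and det C = −3, so the characteristic polynomial is λ² − (2)λ + (−3) with roots 3 and −1.
Eigenvectors give P = [[−5, −2], [3, 1]] with P⁻¹ = [[1, 2], [−3, −5]], and C = P·diag(3, −1)·P⁻¹.
Then C⁹ = P·diag(19683, −1)·P⁻¹ = [[−98415, 2], [59049, −1]] · [[1, 2], [−3, −5]] = [[−98421, −196840], [59052, 118103]].

−98421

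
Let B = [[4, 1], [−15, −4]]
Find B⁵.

[[4, 1], [−15, −4]]

B² = I (check: tr B = 0 and det B = −1), so B⁵ = B since 5 is odd.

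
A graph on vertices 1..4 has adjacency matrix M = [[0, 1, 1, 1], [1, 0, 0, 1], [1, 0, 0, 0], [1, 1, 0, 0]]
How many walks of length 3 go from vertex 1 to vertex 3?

3

The number of length-3 walks from vertex 1 to vertex 3 is entry (1,3) of M³, where M is the adjacency matrix.
M² = [[3, 1, 0, 1], [1, 2, 1, 1], [0, 1, 1, 1], [1, 1, 1, 2]]
M³ = [[2, 4, 3, 4], [4, 2, 1, 3], [3, 1, 0, 1], [4, 3, 1, 2]]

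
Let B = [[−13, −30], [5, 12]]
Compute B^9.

tr B = −1 and det B = −6, so the characteristic polynomial is λ² − (−1)λ + (−6) with roots −3 and 2.
Eigenvectors give P = [[−3, −2], [1, 1]] with P⁻¹ = [[−1, −2], [1, 3]], and B = P·diag(−3, 2)·P⁻¹.
Then B^9 = P·diag(−19683, 512)·P⁻¹ = [[59049, −1024], [−19683, 512]] · [[−1, −2], [1, 3]] = [[−60073, −121170], [20195, 40902]].

[[−60073, −121170], [20195, 40902]]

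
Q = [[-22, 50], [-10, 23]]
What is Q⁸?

tr Q = 1 and det Q = -6, so the characteristic polynomial is λ² − (1)λ + (-6) with roots 3 and -2.
Eigenvectors give P = [[2, 5], [1, 2]] with P⁻¹ = [[-2, 5], [1, -2]], and Q = P·diag(3, -2)·P⁻¹.
Then Q⁸ = P·diag(6561, 256)·P⁻¹ = [[13122, 1280], [6561, 512]] · [[-2, 5], [1, -2]] = [[-24964, 63050], [-12610, 31781]].

[[-24964, 63050], [-12610, 31781]]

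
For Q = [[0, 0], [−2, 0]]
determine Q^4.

[[0, 0], [0, 0]]

Q is strictly triangular, hence nilpotent: Q^2 = 0, so Q^4 = 0.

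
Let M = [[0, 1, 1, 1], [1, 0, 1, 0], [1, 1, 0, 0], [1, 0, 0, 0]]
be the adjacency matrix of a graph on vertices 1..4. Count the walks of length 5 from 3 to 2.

13

The number of length-5 walks from vertex 3 to vertex 2 is entry (3,2) of M^5, where M is the adjacency matrix.
M^2 = [[3, 1, 1, 0], [1, 2, 1, 1], [1, 1, 2, 1], [0, 1, 1, 1]]
M^3 = [[2, 4, 4, 3], [4, 2, 3, 1], [4, 3, 2, 1], [3, 1, 1, 0]]
M^4 = [[11, 6, 6, 2], [6, 7, 6, 4], [6, 6, 7, 4], [2, 4, 4, 3]]
M^5 = [[14, 17, 17, 11], [17, 12, 13, 6], [17, 13, 12, 6], [11, 6, 6, 2]]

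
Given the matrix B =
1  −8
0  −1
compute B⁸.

[[1, 0], [0, 1]]

B² = I (check: tr B = 0 and det B = −1), so B⁸ = I since 8 is even.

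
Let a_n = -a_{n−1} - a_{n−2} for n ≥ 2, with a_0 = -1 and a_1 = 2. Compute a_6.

With companion matrix C = [[-1, -1], [1, 0]], [a_n, a_{n−1}]ᵀ = C·[a_{n−1}, a_{n−2}]ᵀ, so [a_6, a_5]ᵀ = C^5·[a_1, a_0]ᵀ.
C^5 = [[0, 1], [-1, -1]], giving [a_6, a_5]ᵀ = [[-1], [-1]].

-1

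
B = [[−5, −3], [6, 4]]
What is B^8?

tr B = −1 and det B = −2, so the characteristic polynomial is λ² − (−1)λ + (−2) with roots 1 and −2.
Eigenvectors give P = [[−1, −1], [2, 1]] with P⁻¹ = [[1, 1], [−2, −1]], and B = P·diag(1, −2)·P⁻¹.
Then B^8 = P·diag(1, 256)·P⁻¹ = [[−1, −256], [2, 256]] · [[1, 1], [−2, −1]] = [[511, 255], [−510, −254]].

[[511, 255], [−510, −254]]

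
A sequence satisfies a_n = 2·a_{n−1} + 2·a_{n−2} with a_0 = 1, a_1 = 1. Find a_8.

1552

With companion matrix Q = [[2, 2], [1, 0]], [a_n, a_{n−1}]ᵀ = Q·[a_{n−1}, a_{n−2}]ᵀ, so [a_8, a_7]ᵀ = Q⁷·[a_1, a_0]ᵀ.
Q⁷ = [[896, 656], [328, 240]], giving [a_8, a_7]ᵀ = [[1552], [568]].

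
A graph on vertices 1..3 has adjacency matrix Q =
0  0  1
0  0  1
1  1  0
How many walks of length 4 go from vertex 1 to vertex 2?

The number of length-4 walks from vertex 1 to vertex 2 is entry (1,2) of Q⁴, where Q is the adjacency matrix.
Q² = [[1, 1, 0], [1, 1, 0], [0, 0, 2]]
Q³ = [[0, 0, 2], [0, 0, 2], [2, 2, 0]]
Q⁴ = [[2, 2, 0], [2, 2, 0], [0, 0, 4]]

2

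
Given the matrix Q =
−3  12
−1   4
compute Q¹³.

Q² = Q (a projection; rank 1, trace 1), so Q¹³ = Q.

[[−3, 12], [−1, 4]]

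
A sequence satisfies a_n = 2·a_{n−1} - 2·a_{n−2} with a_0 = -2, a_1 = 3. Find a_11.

With companion matrix C = [[2, -2], [1, 0]], [a_n, a_{n−1}]ᵀ = C·[a_{n−1}, a_{n−2}]ᵀ, so [a_11, a_10]ᵀ = C^10·[a_1, a_0]ᵀ.
C^10 = [[32, -64], [32, -32]], giving [a_11, a_10]ᵀ = [[224], [160]].

224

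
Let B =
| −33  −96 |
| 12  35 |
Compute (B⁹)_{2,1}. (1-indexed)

tr B = 2 and det B = −3, so the characteristic polynomial is λ² − (2)λ + (−3) with roots −1 and 3.
Eigenvectors give P = [[−3, 8], [1, −3]] with P⁻¹ = [[−3, −8], [−1, −3]], and B = P·diag(−1, 3)·P⁻¹.
Then B⁹ = P·diag(−1, 19683)·P⁻¹ = [[3, 157464], [−1, −59049]] · [[−3, −8], [−1, −3]] = [[−157473, −472416], [59052, 177155]].

59052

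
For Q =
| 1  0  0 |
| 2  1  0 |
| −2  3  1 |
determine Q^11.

[[1, 0, 0], [22, 1, 0], [308, 33, 1]]

Q = I + N where N = [[0, 0, 0], [2, 0, 0], [−2, 3, 0]] is strictly lower-triangular, so N^3 = 0.
(I + N)^11 = I + 11·N + 55·N^2 = [[1, 0, 0], [22, 1, 0], [308, 33, 1]].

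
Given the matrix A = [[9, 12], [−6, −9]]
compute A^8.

[[6561, 0], [0, 6561]]

tr A = 0 and det A = −9, so the characteristic polynomial is λ² − (0)λ + (−9) with roots 3 and −3.
Eigenvectors give P = [[−2, −1], [1, 1]] with P⁻¹ = [[−1, −1], [1, 2]], and A = P·diag(3, −3)·P⁻¹.
Then A^8 = P·diag(6561, 6561)·P⁻¹ = [[−13122, −6561], [6561, 6561]] · [[−1, −1], [1, 2]] = [[6561, 0], [0, 6561]].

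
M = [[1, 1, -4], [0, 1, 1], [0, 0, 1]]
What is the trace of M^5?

M = I + N where N = [[0, 1, -4], [0, 0, 1], [0, 0, 0]] is strictly upper-triangular, so N^3 = 0.
(I + N)^5 = I + 5·N + 10·N^2 = [[1, 5, -10], [0, 1, 5], [0, 0, 1]].

3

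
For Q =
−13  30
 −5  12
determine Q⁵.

tr Q = −1 and det Q = −6, so the characteristic polynomial is λ² − (−1)λ + (−6) with roots −3 and 2.
Eigenvectors give P = [[3, −2], [1, −1]] with P⁻¹ = [[1, −2], [1, −3]], and Q = P·diag(−3, 2)·P⁻¹.
Then Q⁵ = P·diag(−243, 32)·P⁻¹ = [[−729, −64], [−243, −32]] · [[1, −2], [1, −3]] = [[−793, 1650], [−275, 582]].

[[−793, 1650], [−275, 582]]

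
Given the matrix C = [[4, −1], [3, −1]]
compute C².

[[13, −3], [9, −2]]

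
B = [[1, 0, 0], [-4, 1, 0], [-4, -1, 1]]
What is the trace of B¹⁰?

B = I + N where N = [[0, 0, 0], [-4, 0, 0], [-4, -1, 0]] is strictly lower-triangular, so N³ = 0.
(I + N)¹⁰ = I + 10·N + 45·N² = [[1, 0, 0], [-40, 1, 0], [140, -10, 1]].

3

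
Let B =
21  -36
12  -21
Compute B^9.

tr B = 0 and det B = -9, so the characteristic polynomial is λ² − (0)λ + (-9) with roots -3 and 3.
Eigenvectors give P = [[-3, -2], [-2, -1]] with P⁻¹ = [[1, -2], [-2, 3]], and B = P·diag(-3, 3)·P⁻¹.
Then B^9 = P·diag(-19683, 19683)·P⁻¹ = [[59049, -39366], [39366, -19683]] · [[1, -2], [-2, 3]] = [[137781, -236196], [78732, -137781]].

[[137781, -236196], [78732, -137781]]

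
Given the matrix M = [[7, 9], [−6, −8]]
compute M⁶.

[[−125, −189], [126, 190]]

tr M = −1 and det M = −2, so the characteristic polynomial is λ² − (−1)λ + (−2) with roots −2 and 1.
Eigenvectors give P = [[1, 3], [−1, −2]] with P⁻¹ = [[−2, −3], [1, 1]], and M = P·diag(−2, 1)·P⁻¹.
Then M⁶ = P·diag(64, 1)·P⁻¹ = [[64, 3], [−64, −2]] · [[−2, −3], [1, 1]] = [[−125, −189], [126, 190]].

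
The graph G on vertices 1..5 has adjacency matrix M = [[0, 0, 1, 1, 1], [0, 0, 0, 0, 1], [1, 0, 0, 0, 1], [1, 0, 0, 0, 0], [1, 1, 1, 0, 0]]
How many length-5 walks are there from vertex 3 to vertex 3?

The number of length-5 walks from vertex 3 to vertex 3 is entry (3,3) of M⁵, where M is the adjacency matrix.
M² = [[3, 1, 1, 0, 1], [1, 1, 1, 0, 0], [1, 1, 2, 1, 1], [0, 0, 1, 1, 1], [1, 0, 1, 1, 3]]
M³ = [[2, 1, 4, 3, 5], [1, 0, 1, 1, 3], [4, 1, 2, 1, 4], [3, 1, 1, 0, 1], [5, 3, 4, 1, 2]]
M⁴ = [[12, 5, 7, 2, 7], [5, 3, 4, 1, 2], [7, 4, 8, 4, 7], [2, 1, 4, 3, 5], [7, 2, 7, 5, 12]]
M⁵ = [[16, 7, 19, 12, 24], [7, 2, 7, 5, 12], [19, 7, 14, 7, 19], [12, 5, 7, 2, 7], [24, 12, 19, 7, 16]]

14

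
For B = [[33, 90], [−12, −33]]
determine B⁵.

tr B = 0 and det B = −9, so the characteristic polynomial is λ² − (0)λ + (−9) with roots 3 and −3.
Eigenvectors give P = [[−3, 5], [1, −2]] with P⁻¹ = [[−2, −5], [−1, −3]], and B = P·diag(3, −3)·P⁻¹.
Then B⁵ = P·diag(243, −243)·P⁻¹ = [[−729, −1215], [243, 486]] · [[−2, −5], [−1, −3]] = [[2673, 7290], [−972, −2673]].

[[2673, 7290], [−972, −2673]]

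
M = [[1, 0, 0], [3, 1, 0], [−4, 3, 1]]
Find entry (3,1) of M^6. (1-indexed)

M = I + N where N = [[0, 0, 0], [3, 0, 0], [−4, 3, 0]] is strictly lower-triangular, so N^3 = 0.
(I + N)^6 = I + 6·N + 15·N^2 = [[1, 0, 0], [18, 1, 0], [111, 18, 1]].

111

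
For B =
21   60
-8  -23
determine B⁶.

[[-3639, -10920], [1456, 4369]]

tr B = -2 and det B = -3, so the characteristic polynomial is λ² − (-2)λ + (-3) with roots -3 and 1.
Eigenvectors give P = [[-5, -3], [2, 1]] with P⁻¹ = [[1, 3], [-2, -5]], and B = P·diag(-3, 1)·P⁻¹.
Then B⁶ = P·diag(729, 1)·P⁻¹ = [[-3645, -3], [1458, 1]] · [[1, 3], [-2, -5]] = [[-3639, -10920], [1456, 4369]].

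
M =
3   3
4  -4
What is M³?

M² = [[21, -3], [-4, 28]]
M³ = [[51, 75], [100, -124]]

[[51, 75], [100, -124]]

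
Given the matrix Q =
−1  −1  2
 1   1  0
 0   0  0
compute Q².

[[0, 0, −2], [0, 0, 2], [0, 0, 0]]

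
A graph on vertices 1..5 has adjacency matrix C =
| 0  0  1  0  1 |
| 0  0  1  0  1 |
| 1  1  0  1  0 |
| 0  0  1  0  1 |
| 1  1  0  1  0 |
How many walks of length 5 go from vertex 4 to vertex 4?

The number of length-5 walks from vertex 4 to vertex 4 is entry (4,4) of C⁵, where C is the adjacency matrix.
C² = [[2, 2, 0, 2, 0], [2, 2, 0, 2, 0], [0, 0, 3, 0, 3], [2, 2, 0, 2, 0], [0, 0, 3, 0, 3]]
C³ = [[0, 0, 6, 0, 6], [0, 0, 6, 0, 6], [6, 6, 0, 6, 0], [0, 0, 6, 0, 6], [6, 6, 0, 6, 0]]
C⁴ = [[12, 12, 0, 12, 0], [12, 12, 0, 12, 0], [0, 0, 18, 0, 18], [12, 12, 0, 12, 0], [0, 0, 18, 0, 18]]
C⁵ = [[0, 0, 36, 0, 36], [0, 0, 36, 0, 36], [36, 36, 0, 36, 0], [0, 0, 36, 0, 36], [36, 36, 0, 36, 0]]

0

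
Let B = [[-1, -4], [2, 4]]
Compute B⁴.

[[-23, -12], [6, -8]]

B² = [[-7, -12], [6, 8]]
B³ = [[-17, -20], [10, 8]]
B⁴ = [[-23, -12], [6, -8]]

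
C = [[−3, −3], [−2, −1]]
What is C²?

[[15, 12], [8, 7]]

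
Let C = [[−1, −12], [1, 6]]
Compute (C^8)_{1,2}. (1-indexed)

−75660

tr C = 5 and det C = 6, so the characteristic polynomial is λ² − (5)λ + (6) with roots 3 and 2.
Eigenvectors give P = [[3, −4], [−1, 1]] with P⁻¹ = [[−1, −4], [−1, −3]], and C = P·diag(3, 2)·P⁻¹.
Then C^8 = P·diag(6561, 256)·P⁻¹ = [[19683, −1024], [−6561, 256]] · [[−1, −4], [−1, −3]] = [[−18659, −75660], [6305, 25476]].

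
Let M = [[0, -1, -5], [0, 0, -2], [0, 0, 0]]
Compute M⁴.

[[0, 0, 0], [0, 0, 0], [0, 0, 0]]

M is strictly triangular, hence nilpotent: M³ = 0, so M⁴ = 0.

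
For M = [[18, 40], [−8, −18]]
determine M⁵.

tr M = 0 and det M = −4, so the characteristic polynomial is λ² − (0)λ + (−4) with roots −2 and 2.
Eigenvectors give P = [[−2, 5], [1, −2]] with P⁻¹ = [[2, 5], [1, 2]], and M = P·diag(−2, 2)·P⁻¹.
Then M⁵ = P·diag(−32, 32)·P⁻¹ = [[64, 160], [−32, −64]] · [[2, 5], [1, 2]] = [[288, 640], [−128, −288]].

[[288, 640], [−128, −288]]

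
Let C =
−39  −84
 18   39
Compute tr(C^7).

0

tr C = 0 and det C = −9, so the characteristic polynomial is λ² − (0)λ + (−9) with roots 3 and −3.
Eigenvectors give P = [[−2, 7], [1, −3]] with P⁻¹ = [[3, 7], [1, 2]], and C = P·diag(3, −3)·P⁻¹.
Then C^7 = P·diag(2187, −2187)·P⁻¹ = [[−4374, −15309], [2187, 6561]] · [[3, 7], [1, 2]] = [[−28431, −61236], [13122, 28431]].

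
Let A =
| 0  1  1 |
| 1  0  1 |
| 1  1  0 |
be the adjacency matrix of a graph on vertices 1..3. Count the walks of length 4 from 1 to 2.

5

The number of length-4 walks from vertex 1 to vertex 2 is entry (1,2) of A⁴, where A is the adjacency matrix.
A² = [[2, 1, 1], [1, 2, 1], [1, 1, 2]]
A³ = [[2, 3, 3], [3, 2, 3], [3, 3, 2]]
A⁴ = [[6, 5, 5], [5, 6, 5], [5, 5, 6]]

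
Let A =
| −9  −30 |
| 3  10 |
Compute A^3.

[[−9, −30], [3, 10]]

A² = A (a projection; rank 1, trace 1), so A^3 = A.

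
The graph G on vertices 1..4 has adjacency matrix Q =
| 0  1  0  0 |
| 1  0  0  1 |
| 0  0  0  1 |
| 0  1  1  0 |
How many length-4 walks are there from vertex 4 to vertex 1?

The number of length-4 walks from vertex 4 to vertex 1 is entry (4,1) of Q⁴, where Q is the adjacency matrix.
Q² = [[1, 0, 0, 1], [0, 2, 1, 0], [0, 1, 1, 0], [1, 0, 0, 2]]
Q³ = [[0, 2, 1, 0], [2, 0, 0, 3], [1, 0, 0, 2], [0, 3, 2, 0]]
Q⁴ = [[2, 0, 0, 3], [0, 5, 3, 0], [0, 3, 2, 0], [3, 0, 0, 5]]

3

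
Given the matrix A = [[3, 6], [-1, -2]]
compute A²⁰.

A² = A (a projection; rank 1, trace 1), so A²⁰ = A.

[[3, 6], [-1, -2]]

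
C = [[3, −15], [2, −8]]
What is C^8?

tr C = −5 and det C = 6, so the characteristic polynomial is λ² − (−5)λ + (6) with roots −3 and −2.
Eigenvectors give P = [[−5, 3], [−2, 1]] with P⁻¹ = [[1, −3], [2, −5]], and C = P·diag(−3, −2)·P⁻¹.
Then C^8 = P·diag(6561, 256)·P⁻¹ = [[−32805, 768], [−13122, 256]] · [[1, −3], [2, −5]] = [[−31269, 94575], [−12610, 38086]].

[[−31269, 94575], [−12610, 38086]]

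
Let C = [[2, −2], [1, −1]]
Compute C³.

[[2, −2], [1, −1]]

C² = C (a projection; rank 1, trace 1), so C³ = C.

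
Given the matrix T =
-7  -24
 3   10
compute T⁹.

[[-4087, -12264], [1533, 4600]]

tr T = 3 and det T = 2, so the characteristic polynomial is λ² − (3)λ + (2) with roots 1 and 2.
Eigenvectors give P = [[-3, 8], [1, -3]] with P⁻¹ = [[-3, -8], [-1, -3]], and T = P·diag(1, 2)·P⁻¹.
Then T⁹ = P·diag(1, 512)·P⁻¹ = [[-3, 4096], [1, -1536]] · [[-3, -8], [-1, -3]] = [[-4087, -12264], [1533, 4600]].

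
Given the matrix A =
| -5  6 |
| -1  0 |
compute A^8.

tr A = -5 and det A = 6, so the characteristic polynomial is λ² − (-5)λ + (6) with roots -2 and -3.
Eigenvectors give P = [[2, 3], [1, 1]] with P⁻¹ = [[-1, 3], [1, -2]], and A = P·diag(-2, -3)·P⁻¹.
Then A^8 = P·diag(256, 6561)·P⁻¹ = [[512, 19683], [256, 6561]] · [[-1, 3], [1, -2]] = [[19171, -37830], [6305, -12354]].

[[19171, -37830], [6305, -12354]]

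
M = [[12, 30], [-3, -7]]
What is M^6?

tr M = 5 and det M = 6, so the characteristic polynomial is λ² − (5)λ + (6) with roots 3 and 2.
Eigenvectors give P = [[10, -3], [-3, 1]] with P⁻¹ = [[1, 3], [3, 10]], and M = P·diag(3, 2)·P⁻¹.
Then M^6 = P·diag(729, 64)·P⁻¹ = [[7290, -192], [-2187, 64]] · [[1, 3], [3, 10]] = [[6714, 19950], [-1995, -5921]].

[[6714, 19950], [-1995, -5921]]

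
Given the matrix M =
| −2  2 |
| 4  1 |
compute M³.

M² = [[12, −2], [−4, 9]]
M³ = [[−32, 22], [44, 1]]

[[−32, 22], [44, 1]]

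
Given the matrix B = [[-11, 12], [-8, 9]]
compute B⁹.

[[-59051, 59052], [-39368, 39369]]

tr B = -2 and det B = -3, so the characteristic polynomial is λ² − (-2)λ + (-3) with roots 1 and -3.
Eigenvectors give P = [[-1, 3], [-1, 2]] with P⁻¹ = [[2, -3], [1, -1]], and B = P·diag(1, -3)·P⁻¹.
Then B⁹ = P·diag(1, -19683)·P⁻¹ = [[-1, -59049], [-1, -39366]] · [[2, -3], [1, -1]] = [[-59051, 59052], [-39368, 39369]].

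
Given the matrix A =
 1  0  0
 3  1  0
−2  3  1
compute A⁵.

A = I + N where N = [[0, 0, 0], [3, 0, 0], [−2, 3, 0]] is strictly lower-triangular, so N³ = 0.
(I + N)⁵ = I + 5·N + 10·N² = [[1, 0, 0], [15, 1, 0], [80, 15, 1]].

[[1, 0, 0], [15, 1, 0], [80, 15, 1]]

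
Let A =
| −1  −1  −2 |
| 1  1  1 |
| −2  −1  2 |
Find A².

[[4, 2, −3], [−2, −1, 1], [−3, −1, 7]]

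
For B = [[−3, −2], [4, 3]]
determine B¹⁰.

B² = I (check: tr B = 0 and det B = −1), so B¹⁰ = I since 10 is even.

[[1, 0], [0, 1]]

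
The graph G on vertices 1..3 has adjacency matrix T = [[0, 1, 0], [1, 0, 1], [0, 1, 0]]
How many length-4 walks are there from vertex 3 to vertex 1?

The number of length-4 walks from vertex 3 to vertex 1 is entry (3,1) of T^4, where T is the adjacency matrix.
T^2 = [[1, 0, 1], [0, 2, 0], [1, 0, 1]]
T^3 = [[0, 2, 0], [2, 0, 2], [0, 2, 0]]
T^4 = [[2, 0, 2], [0, 4, 0], [2, 0, 2]]

2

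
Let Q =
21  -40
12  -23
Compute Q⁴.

[[-399, 800], [-240, 481]]

tr Q = -2 and det Q = -3, so the characteristic polynomial is λ² − (-2)λ + (-3) with roots -3 and 1.
Eigenvectors give P = [[-5, 2], [-3, 1]] with P⁻¹ = [[1, -2], [3, -5]], and Q = P·diag(-3, 1)·P⁻¹.
Then Q⁴ = P·diag(81, 1)·P⁻¹ = [[-405, 2], [-243, 1]] · [[1, -2], [3, -5]] = [[-399, 800], [-240, 481]].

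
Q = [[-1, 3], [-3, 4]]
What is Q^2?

[[-8, 9], [-9, 7]]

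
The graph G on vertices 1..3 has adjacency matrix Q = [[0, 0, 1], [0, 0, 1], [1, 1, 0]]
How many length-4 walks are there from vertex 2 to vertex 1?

The number of length-4 walks from vertex 2 to vertex 1 is entry (2,1) of Q⁴, where Q is the adjacency matrix.
Q² = [[1, 1, 0], [1, 1, 0], [0, 0, 2]]
Q³ = [[0, 0, 2], [0, 0, 2], [2, 2, 0]]
Q⁴ = [[2, 2, 0], [2, 2, 0], [0, 0, 4]]

2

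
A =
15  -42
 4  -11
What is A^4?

tr A = 4 and det A = 3, so the characteristic polynomial is λ² − (4)λ + (3) with roots 1 and 3.
Eigenvectors give P = [[3, 7], [1, 2]] with P⁻¹ = [[-2, 7], [1, -3]], and A = P·diag(1, 3)·P⁻¹.
Then A^4 = P·diag(1, 81)·P⁻¹ = [[3, 567], [1, 162]] · [[-2, 7], [1, -3]] = [[561, -1680], [160, -479]].

[[561, -1680], [160, -479]]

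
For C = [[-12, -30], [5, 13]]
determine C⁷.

tr C = 1 and det C = -6, so the characteristic polynomial is λ² − (1)λ + (-6) with roots 3 and -2.
Eigenvectors give P = [[-2, 3], [1, -1]] with P⁻¹ = [[1, 3], [1, 2]], and C = P·diag(3, -2)·P⁻¹.
Then C⁷ = P·diag(2187, -128)·P⁻¹ = [[-4374, -384], [2187, 128]] · [[1, 3], [1, 2]] = [[-4758, -13890], [2315, 6817]].

[[-4758, -13890], [2315, 6817]]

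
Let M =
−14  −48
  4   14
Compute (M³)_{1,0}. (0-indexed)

16

tr M = 0 and det M = −4, so the characteristic polynomial is λ² − (0)λ + (−4) with roots 2 and −2.
Eigenvectors give P = [[−3, −4], [1, 1]] with P⁻¹ = [[1, 4], [−1, −3]], and M = P·diag(2, −2)·P⁻¹.
Then M³ = P·diag(8, −8)·P⁻¹ = [[−24, 32], [8, −8]] · [[1, 4], [−1, −3]] = [[−56, −192], [16, 56]].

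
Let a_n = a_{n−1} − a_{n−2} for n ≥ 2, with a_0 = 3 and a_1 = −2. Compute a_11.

With companion matrix B = [[1, −1], [1, 0]], [a_n, a_{n−1}]ᵀ = B·[a_{n−1}, a_{n−2}]ᵀ, so [a_11, a_10]ᵀ = B¹⁰·[a_1, a_0]ᵀ.
B¹⁰ = [[−1, 1], [−1, 0]], giving [a_11, a_10]ᵀ = [[5], [2]].

5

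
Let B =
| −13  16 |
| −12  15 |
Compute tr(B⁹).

tr B = 2 and det B = −3, so the characteristic polynomial is λ² − (2)λ + (−3) with roots 3 and −1.
Eigenvectors give P = [[−1, −4], [−1, −3]] with P⁻¹ = [[3, −4], [−1, 1]], and B = P·diag(3, −1)·P⁻¹.
Then B⁹ = P·diag(19683, −1)·P⁻¹ = [[−19683, 4], [−19683, 3]] · [[3, −4], [−1, 1]] = [[−59053, 78736], [−59052, 78735]].

19682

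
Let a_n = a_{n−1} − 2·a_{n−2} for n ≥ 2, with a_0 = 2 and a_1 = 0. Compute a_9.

With companion matrix C = [[1, −2], [1, 0]], [a_n, a_{n−1}]ᵀ = C·[a_{n−1}, a_{n−2}]ᵀ, so [a_9, a_8]ᵀ = C⁸·[a_1, a_0]ᵀ.
C⁸ = [[−17, 6], [−3, −14]], giving [a_9, a_8]ᵀ = [[12], [−28]].

12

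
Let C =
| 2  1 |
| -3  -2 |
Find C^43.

[[2, 1], [-3, -2]]

C² = I (check: tr C = 0 and det C = -1), so C^43 = C since 43 is odd.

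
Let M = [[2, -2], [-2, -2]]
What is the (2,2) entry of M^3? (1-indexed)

-16

M^2 = [[8, 0], [0, 8]]
M^3 = [[16, -16], [-16, -16]]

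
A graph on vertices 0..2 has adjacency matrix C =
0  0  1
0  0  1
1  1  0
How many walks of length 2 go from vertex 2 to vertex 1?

0

The number of length-2 walks from vertex 2 to vertex 1 is entry (2,1) of C^2, where C is the adjacency matrix.
C^2 = [[1, 1, 0], [1, 1, 0], [0, 0, 2]]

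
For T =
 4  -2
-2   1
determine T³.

[[100, -50], [-50, 25]]

T² = [[20, -10], [-10, 5]]
T³ = [[100, -50], [-50, 25]]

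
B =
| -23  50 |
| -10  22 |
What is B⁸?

[[31781, -63050], [12610, -24964]]

tr B = -1 and det B = -6, so the characteristic polynomial is λ² − (-1)λ + (-6) with roots -3 and 2.
Eigenvectors give P = [[5, -2], [2, -1]] with P⁻¹ = [[1, -2], [2, -5]], and B = P·diag(-3, 2)·P⁻¹.
Then B⁸ = P·diag(6561, 256)·P⁻¹ = [[32805, -512], [13122, -256]] · [[1, -2], [2, -5]] = [[31781, -63050], [12610, -24964]].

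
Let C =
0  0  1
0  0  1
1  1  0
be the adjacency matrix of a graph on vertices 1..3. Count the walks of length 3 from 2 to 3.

2

The number of length-3 walks from vertex 2 to vertex 3 is entry (2,3) of C^3, where C is the adjacency matrix.
C^2 = [[1, 1, 0], [1, 1, 0], [0, 0, 2]]
C^3 = [[0, 0, 2], [0, 0, 2], [2, 2, 0]]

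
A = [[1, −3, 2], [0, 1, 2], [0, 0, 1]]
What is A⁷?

[[1, −21, −112], [0, 1, 14], [0, 0, 1]]

A = I + N where N = [[0, −3, 2], [0, 0, 2], [0, 0, 0]] is strictly upper-triangular, so N³ = 0.
(I + N)⁷ = I + 7·N + 21·N² = [[1, −21, −112], [0, 1, 14], [0, 0, 1]].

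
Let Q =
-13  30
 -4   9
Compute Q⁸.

[[39361, -98400], [13120, -32799]]

tr Q = -4 and det Q = 3, so the characteristic polynomial is λ² − (-4)λ + (3) with roots -1 and -3.
Eigenvectors give P = [[-5, 3], [-2, 1]] with P⁻¹ = [[1, -3], [2, -5]], and Q = P·diag(-1, -3)·P⁻¹.
Then Q⁸ = P·diag(1, 6561)·P⁻¹ = [[-5, 19683], [-2, 6561]] · [[1, -3], [2, -5]] = [[39361, -98400], [13120, -32799]].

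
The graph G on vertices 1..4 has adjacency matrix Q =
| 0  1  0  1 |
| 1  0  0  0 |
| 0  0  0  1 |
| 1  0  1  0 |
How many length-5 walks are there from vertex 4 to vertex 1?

8

The number of length-5 walks from vertex 4 to vertex 1 is entry (4,1) of Q^5, where Q is the adjacency matrix.
Q^2 = [[2, 0, 1, 0], [0, 1, 0, 1], [1, 0, 1, 0], [0, 1, 0, 2]]
Q^3 = [[0, 2, 0, 3], [2, 0, 1, 0], [0, 1, 0, 2], [3, 0, 2, 0]]
Q^4 = [[5, 0, 3, 0], [0, 2, 0, 3], [3, 0, 2, 0], [0, 3, 0, 5]]
Q^5 = [[0, 5, 0, 8], [5, 0, 3, 0], [0, 3, 0, 5], [8, 0, 5, 0]]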